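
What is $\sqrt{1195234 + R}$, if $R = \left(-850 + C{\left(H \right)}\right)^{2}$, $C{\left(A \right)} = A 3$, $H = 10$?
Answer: $\sqrt{1867634} \approx 1366.6$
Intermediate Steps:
$C{\left(A \right)} = 3 A$
$R = 672400$ ($R = \left(-850 + 3 \cdot 10\right)^{2} = \left(-850 + 30\right)^{2} = \left(-820\right)^{2} = 672400$)
$\sqrt{1195234 + R} = \sqrt{1195234 + 672400} = \sqrt{1867634}$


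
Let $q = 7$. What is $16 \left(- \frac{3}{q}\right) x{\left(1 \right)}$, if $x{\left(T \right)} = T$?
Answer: $- \frac{48}{7} \approx -6.8571$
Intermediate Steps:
$16 \left(- \frac{3}{q}\right) x{\left(1 \right)} = 16 \left(- \frac{3}{7}\right) 1 = \left(- \frac{48}{7}\right) 1 = - \frac{48}{7}$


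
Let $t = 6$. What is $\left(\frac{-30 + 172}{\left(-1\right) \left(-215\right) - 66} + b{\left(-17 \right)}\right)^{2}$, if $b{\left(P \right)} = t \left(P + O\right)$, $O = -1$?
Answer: $\frac{254402500}{22201} \approx 11459.0$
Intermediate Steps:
$b{\left(P \right)} = -6 + 6 P$ ($b{\left(P \right)} = 6 \left(P - 1\right) = 6 \left(-1 + P\right) = -6 + 6 P$)
$\left(\frac{-30 + 172}{\left(-1\right) \left(-215\right) - 66} + b{\left(-17 \right)}\right)^{2} = \left(\frac{-30 + 172}{\left(-1\right) \left(-215\right) - 66} + \left(-6 + 6 \left(-17\right)\right)\right)^{2} = \left(\frac{142}{215 - 66} - 108\right)^{2} = \left(\frac{142}{149} - 108\right)^{2} = \left(- \frac{15950}{149}\right)^{2} = \frac{254402500}{22201}$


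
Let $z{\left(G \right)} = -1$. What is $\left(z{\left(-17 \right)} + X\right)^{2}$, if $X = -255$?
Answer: $65536$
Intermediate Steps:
$\left(z{\left(-17 \right)} + X\right)^{2} = \left(-1 - 255\right)^{2} = \left(-256\right)^{2} = 65536$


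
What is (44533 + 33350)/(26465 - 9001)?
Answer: 77883/17464 ≈ 4.4596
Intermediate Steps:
(44533 + 33350)/(26465 - 9001) = 77883/17464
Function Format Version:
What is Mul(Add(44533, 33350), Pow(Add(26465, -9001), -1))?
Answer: Rational(77883, 17464) ≈ 4.4596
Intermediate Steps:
Mul(Add(44533, 33350), Pow(Add(26465, -9001), -1)) = Mul(77883, Pow(17464, -1)) = Mul(77883, Rational(1, 17464)) = Rational(77883, 17464)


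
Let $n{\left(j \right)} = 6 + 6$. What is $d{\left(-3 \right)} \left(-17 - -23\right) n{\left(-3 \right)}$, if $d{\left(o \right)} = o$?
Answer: $-216$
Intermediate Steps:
$n{\left(j \right)} = 12$
$d{\left(-3 \right)} \left(-17 - -23\right) n{\left(-3 \right)} = - 3 \left(-17 - -23\right) 12 = - 3 \left(-17 + 23\right) 12 = \left(-3\right) 6 \cdot 12 = \left(-18\right) 12 = -216$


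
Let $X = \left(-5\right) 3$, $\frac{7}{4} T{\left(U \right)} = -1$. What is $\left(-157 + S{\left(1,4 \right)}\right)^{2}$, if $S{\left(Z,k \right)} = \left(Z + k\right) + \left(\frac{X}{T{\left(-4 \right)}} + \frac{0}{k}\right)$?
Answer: $\frac{253009}{16} \approx 15813.0$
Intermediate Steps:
$T{\left(U \right)} = - \frac{4}{7}$ ($T{\left(U \right)} = \frac{4}{7} \left(-1\right) = - \frac{4}{7}$)
$X = -15$
$S{\left(Z,k \right)} = \frac{105}{4} + Z + k$ ($S{\left(Z,k \right)} = \left(Z + k\right) + \left(- \frac{15}{- \frac{4}{7}} + \frac{0}{k}\right) = \left(Z + k\right) + \left(\left(-15\right) \left(- \frac{7}{4}\right) + 0\right) = \left(Z + k\right) + \left(\frac{105}{4} + 0\right) = \left(Z + k\right) + \frac{105}{4} = \frac{105}{4} + Z + k$)
$\left(-157 + S{\left(1,4 \right)}\right)^{2} = \left(-157 + \left(\frac{105}{4} + 1 + 4\right)\right)^{2} = \left(-157 + \frac{125}{4}\right)^{2} = \left(- \frac{503}{4}\right)^{2} = \frac{253009}{16}$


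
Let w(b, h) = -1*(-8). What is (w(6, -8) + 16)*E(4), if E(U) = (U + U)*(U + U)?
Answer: 1536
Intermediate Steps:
E(U) = 4*U**2 (E(U) = (2*U)*(2*U) = 4*U**2)
w(b, h) = 8
(w(6, -8) + 16)*E(4) = (8 + 16)*(4*4**2) = 24*(4*16) = 24*64 = 1536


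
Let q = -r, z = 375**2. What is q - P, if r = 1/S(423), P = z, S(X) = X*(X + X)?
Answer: -50323781251/357858 ≈ -1.4063e+5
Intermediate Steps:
S(X) = 2*X**2 (S(X) = X*(2*X) = 2*X**2)
z = 140625
P = 140625
r = 1/357858 (r = 1/(2*423**2) = 1/(2*178929) = 1/357858 ≈ 2.7944e-6)
q = -1/357858 (q = -1*1/357858 = -1/357858 ≈ -2.7944e-6)
q - P = -1/357858 - 1*140625 = -1/357858 - 140625 = -50323781251/357858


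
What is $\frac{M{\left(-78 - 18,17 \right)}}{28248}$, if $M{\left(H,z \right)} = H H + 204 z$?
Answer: $\frac{1057}{2354} \approx 0.44902$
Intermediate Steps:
$M{\left(H,z \right)} = H^{2} + 204 z$
$\frac{M{\left(-78 - 18,17 \right)}}{28248} = \frac{\left(-78 - 18\right)^{2} + 204 \cdot 17}{28248} = \left(\left(-78 - 18\right)^{2} + 3468\right) \frac{1}{28248} = \left(\left(-96\right)^{2} + 3468\right) \frac{1}{28248} = \left(9216 + 3468\right) \frac{1}{28248} = 12684 \cdot \frac{1}{28248} = \frac{1057}{2354}$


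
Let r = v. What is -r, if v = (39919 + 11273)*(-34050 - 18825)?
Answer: 2706777000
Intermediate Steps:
v = -2706777000 (v = 51192*(-52875) = -2706777000)
r = -2706777000
-r = -1*(-2706777000) = 2706777000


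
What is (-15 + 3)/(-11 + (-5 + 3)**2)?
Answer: 12/7 ≈ 1.7143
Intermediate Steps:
(-15 + 3)/(-11 + (-5 + 3)**2) = -12/(-11 + (-2)**2) = -12/(-11 + 4) = -12/(-7) = -12*(-1/7) = 12/7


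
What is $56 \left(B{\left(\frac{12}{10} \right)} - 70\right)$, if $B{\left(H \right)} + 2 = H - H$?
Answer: $-4032$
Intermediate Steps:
$B{\left(H \right)} = -2$ ($B{\left(H \right)} = -2 + \left(H - H\right) = -2 + 0 = -2$)
$56 \left(B{\left(\frac{12}{10} \right)} - 70\right) = 56 \left(-2 - 70\right) = 56 \left(-72\right) = -4032$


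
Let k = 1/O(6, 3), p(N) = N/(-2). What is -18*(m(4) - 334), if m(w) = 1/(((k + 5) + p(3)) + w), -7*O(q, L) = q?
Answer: 114174/19 ≈ 6009.2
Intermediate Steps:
p(N) = -N/2 (p(N) = N*(-½) = -N/2)
O(q, L) = -q/7
k = -7/6 (k = 1/(-⅐*6) = 1/(-6/7) = -7/6 ≈ -1.1667)
m(w) = 1/(7/3 + w) (m(w) = 1/(((-7/6 + 5) - ½*3) + w) = 1/((23/6 - 3/2) + w) = 1/(7/3 + w))
-18*(m(4) - 334) = -18*(3/(7 + 3*4) - 334) = -18*(3/(7 + 12) - 334) = -18*(3/19 - 334) = -18*(-6343/19) = 114174/19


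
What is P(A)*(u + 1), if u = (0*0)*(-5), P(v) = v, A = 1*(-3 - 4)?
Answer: -7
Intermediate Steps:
A = -7 (A = 1*(-7) = -7)
u = 0 (u = 0*(-5) = 0)
P(A)*(u + 1) = -7*(0 + 1) = -7*1 = -7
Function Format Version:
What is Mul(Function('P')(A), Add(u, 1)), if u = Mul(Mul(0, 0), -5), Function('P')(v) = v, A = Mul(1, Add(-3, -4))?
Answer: -7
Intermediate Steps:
A = -7 (A = Mul(1, -7) = -7)
u = 0 (u = Mul(0, -5) = 0)
Mul(Function('P')(A), Add(u, 1)) = Mul(-7, Add(0, 1)) = Mul(-7, 1) = -7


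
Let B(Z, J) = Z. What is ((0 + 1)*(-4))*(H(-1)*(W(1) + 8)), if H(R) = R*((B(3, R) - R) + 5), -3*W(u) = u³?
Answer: 276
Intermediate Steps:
W(u) = -u³/3
H(R) = R*(8 - R) (H(R) = R*((3 - R) + 5) = R*(8 - R))
((0 + 1)*(-4))*(H(-1)*(W(1) + 8)) = ((0 + 1)*(-4))*((-(8 - 1*(-1)))*(-⅓*1³ + 8)) = (1*(-4))*((-(8 + 1))*(-⅓*1 + 8)) = -4*(-1*9)*(-⅓ + 8) = -(-36)*23/3 = -4*(-69) = 276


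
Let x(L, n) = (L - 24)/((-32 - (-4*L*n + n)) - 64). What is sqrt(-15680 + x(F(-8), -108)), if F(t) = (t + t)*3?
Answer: I*sqrt(46874445254)/1729 ≈ 125.22*I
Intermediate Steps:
F(t) = 6*t (F(t) = (2*t)*3 = 6*t)
x(L, n) = (-24 + L)/(-96 - n + 4*L*n) (x(L, n) = (-24 + L)/((-32 - (-4*L*n + n)) - 64) = (-24 + L)/((-32 - (n - 4*L*n)) - 64) = (-24 + L)/((-32 + (-n + 4*L*n)) - 64) = (-24 + L)/((-32 - n + 4*L*n) - 64) = (-24 + L)/(-96 - n + 4*L*n))
sqrt(-15680 + x(F(-8), -108)) = sqrt(-15680 + (24 - 6*(-8))/(96 - 108 - 4*6*(-8)*(-108))) = sqrt(-15680 + (24 - 1*(-48))/(96 - 108 - 4*(-48)*(-108))) = sqrt(-15680 + (24 + 48)/(96 - 108 - 20736)) = sqrt(-15680 + 72/(-20748)) = sqrt(-15680 - 1/20748*72) = sqrt(-15680 - 6/1729) = sqrt(-27110726/1729) = I*sqrt(46874445254)/1729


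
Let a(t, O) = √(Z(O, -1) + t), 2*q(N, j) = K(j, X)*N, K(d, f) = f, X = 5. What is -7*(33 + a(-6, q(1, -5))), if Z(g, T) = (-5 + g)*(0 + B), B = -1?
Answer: -231 - 7*I*√14/2 ≈ -231.0 - 13.096*I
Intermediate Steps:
Z(g, T) = 5 - g (Z(g, T) = (-5 + g)*(0 - 1) = (-5 + g)*(-1) = 5 - g)
q(N, j) = 5*N/2 (q(N, j) = (5*N)/2 = 5*N/2)
a(t, O) = √(5 + t - O) (a(t, O) = √((5 - O) + t) = √(5 + t - O))
-7*(33 + a(-6, q(1, -5))) = -7*(33 + √(5 - 6 - 5/2)) = -7*(33 + √(-7/2)) = -7*(33 + I*√14/2) = -231 - 7*I*√14/2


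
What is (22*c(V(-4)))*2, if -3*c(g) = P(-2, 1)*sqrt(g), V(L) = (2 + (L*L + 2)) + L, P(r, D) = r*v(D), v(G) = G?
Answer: 352/3 ≈ 117.33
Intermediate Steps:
P(r, D) = D*r (P(r, D) = r*D = D*r)
V(L) = 4 + L + L**2 (V(L) = (2 + (L**2 + 2)) + L = (2 + (2 + L**2)) + L = (4 + L**2) + L = 4 + L + L**2)
c(g) = 2*sqrt(g)/3 (c(g) = -1*(-2)*sqrt(g)/3 = -(-2)*sqrt(g)/3 = 2*sqrt(g)/3)
(22*c(V(-4)))*2 = (22*(2*sqrt(4 - 4 + (-4)**2)/3))*2 = (22*(2*sqrt(4 - 4 + 16)/3))*2 = (22*(2*sqrt(16)/3))*2 = (22*((2/3)*4))*2 = (22*(8/3))*2 = (176/3)*2 = 352/3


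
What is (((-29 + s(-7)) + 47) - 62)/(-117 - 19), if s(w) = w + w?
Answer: 29/68 ≈ 0.42647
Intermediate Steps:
s(w) = 2*w
(((-29 + s(-7)) + 47) - 62)/(-117 - 19) = (((-29 + 2*(-7)) + 47) - 62)/(-117 - 19) = (((-29 - 14) + 47) - 62)/(-136) = -((-43 + 47) - 62)/136 = -(4 - 62)/136 = -1/136*(-58) = 29/68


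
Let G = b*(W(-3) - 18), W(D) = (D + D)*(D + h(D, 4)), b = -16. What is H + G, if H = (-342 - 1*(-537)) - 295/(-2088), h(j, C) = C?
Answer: 1209247/2088 ≈ 579.14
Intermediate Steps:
W(D) = 2*D*(4 + D) (W(D) = (D + D)*(D + 4) = (2*D)*(4 + D) = 2*D*(4 + D))
G = 384 (G = -16*(2*(-3)*(4 - 3) - 18) = -16*(2*(-3)*1 - 18) = -16*(-6 - 18) = -16*(-24) = 384)
H = 407455/2088 (H = (-342 + 537) - 295*(-1)/2088 = 195 - 1*(-295/2088) = 195 + 295/2088 = 407455/2088 ≈ 195.14)
H + G = 407455/2088 + 384 = 1209247/2088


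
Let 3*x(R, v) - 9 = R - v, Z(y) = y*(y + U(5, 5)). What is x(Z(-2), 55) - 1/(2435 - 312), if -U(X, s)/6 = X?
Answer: 12737/2123 ≈ 5.9995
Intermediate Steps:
U(X, s) = -6*X
Z(y) = y*(-30 + y) (Z(y) = y*(y - 6*5) = y*(y - 30) = y*(-30 + y))
x(R, v) = 3 - v/3 + R/3 (x(R, v) = 3 + (R - v)/3 = 3 + (-v/3 + R/3) = 3 - v/3 + R/3)
x(Z(-2), 55) - 1/(2435 - 312) = (3 - 1/3*55 + (-2*(-30 - 2))/3) - 1/(2435 - 312) = (3 - 55/3 + (-2*(-32))/3) - 1/2123 = (3 - 55/3 + (1/3)*64) - 1*1/2123 = (3 - 55/3 + 64/3) - 1/2123 = 6 - 1/2123 = 12737/2123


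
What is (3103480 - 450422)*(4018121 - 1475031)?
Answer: 6746965269220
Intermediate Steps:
(3103480 - 450422)*(4018121 - 1475031) = 2653058*2543090 = 6746965269220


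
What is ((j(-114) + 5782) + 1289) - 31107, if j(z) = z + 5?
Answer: -24145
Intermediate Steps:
j(z) = 5 + z
((j(-114) + 5782) + 1289) - 31107 = (((5 - 114) + 5782) + 1289) - 31107 = ((-109 + 5782) + 1289) - 31107 = (5673 + 1289) - 31107 = 6962 - 31107 = -24145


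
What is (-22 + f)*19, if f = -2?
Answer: -456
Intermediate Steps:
(-22 + f)*19 = (-22 - 2)*19 = -24*19 = -456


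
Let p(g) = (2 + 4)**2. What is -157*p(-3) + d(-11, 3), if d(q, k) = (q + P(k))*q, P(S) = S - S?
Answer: -5531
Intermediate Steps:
P(S) = 0
p(g) = 36 (p(g) = 6**2 = 36)
d(q, k) = q**2 (d(q, k) = (q + 0)*q = q*q = q**2)
-157*p(-3) + d(-11, 3) = -157*36 + (-11)**2 = -5652 + 121 = -5531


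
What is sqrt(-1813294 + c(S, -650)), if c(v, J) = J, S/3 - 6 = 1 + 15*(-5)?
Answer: 2*I*sqrt(453486) ≈ 1346.8*I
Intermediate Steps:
S = -204 (S = 18 + 3*(1 + 15*(-5)) = 18 + 3*(1 - 75) = 18 + 3*(-74) = 18 - 222 = -204)
sqrt(-1813294 + c(S, -650)) = sqrt(-1813294 - 650) = sqrt(-1813944) = 2*I*sqrt(453486)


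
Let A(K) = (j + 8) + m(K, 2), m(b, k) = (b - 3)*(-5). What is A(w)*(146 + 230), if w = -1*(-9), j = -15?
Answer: -13912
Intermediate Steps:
m(b, k) = 15 - 5*b (m(b, k) = (-3 + b)*(-5) = 15 - 5*b)
w = 9
A(K) = 8 - 5*K (A(K) = (-15 + 8) + (15 - 5*K) = -7 + (15 - 5*K) = 8 - 5*K)
A(w)*(146 + 230) = (8 - 5*9)*(146 + 230) = (8 - 45)*376 = -37*376 = -13912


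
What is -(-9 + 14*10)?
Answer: -131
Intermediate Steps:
-(-9 + 14*10) = -(-9 + 140) = -1*131 = -131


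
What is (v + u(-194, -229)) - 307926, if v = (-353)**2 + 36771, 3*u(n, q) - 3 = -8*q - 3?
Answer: -437806/3 ≈ -1.4594e+5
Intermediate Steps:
u(n, q) = -8*q/3 (u(n, q) = 1 + (-8*q - 3)/3 = 1 + (-3 - 8*q)/3 = 1 + (-1 - 8*q/3) = -8*q/3)
v = 161380 (v = 124609 + 36771 = 161380)
(v + u(-194, -229)) - 307926 = (161380 - 8/3*(-229)) - 307926 = (161380 + 1832/3) - 307926 = 485972/3 - 307926 = -437806/3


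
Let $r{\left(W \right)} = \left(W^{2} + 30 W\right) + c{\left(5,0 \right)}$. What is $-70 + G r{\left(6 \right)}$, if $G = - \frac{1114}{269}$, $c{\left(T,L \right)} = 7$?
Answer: $- \frac{267252}{269} \approx -993.5$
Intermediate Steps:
$G = - \frac{1114}{269}$ ($G = \left(-1114\right) \frac{1}{269} = - \frac{1114}{269} \approx -4.1413$)
$r{\left(W \right)} = 7 + W^{2} + 30 W$ ($r{\left(W \right)} = \left(W^{2} + 30 W\right) + 7 = 7 + W^{2} + 30 W$)
$-70 + G r{\left(6 \right)} = -70 - \frac{1114 \left(7 + 6^{2} + 30 \cdot 6\right)}{269} = -70 - \frac{1114 \left(7 + 36 + 180\right)}{269} = -70 - \frac{248422}{269} = - \frac{267252}{269}$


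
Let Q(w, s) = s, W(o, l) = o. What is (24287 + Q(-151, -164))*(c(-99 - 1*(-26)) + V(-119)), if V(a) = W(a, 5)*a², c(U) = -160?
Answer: -40654950237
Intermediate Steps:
V(a) = a³ (V(a) = a*a² = a³)
(24287 + Q(-151, -164))*(c(-99 - 1*(-26)) + V(-119)) = (24287 - 164)*(-160 + (-119)³) = 24123*(-160 - 1685159) = 24123*(-1685319) = -40654950237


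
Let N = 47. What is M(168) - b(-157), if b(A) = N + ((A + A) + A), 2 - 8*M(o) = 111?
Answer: 3283/8 ≈ 410.38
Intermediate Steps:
M(o) = -109/8 (M(o) = ¼ - ⅛*111 = ¼ - 111/8 = -109/8)
b(A) = 47 + 3*A (b(A) = 47 + ((A + A) + A) = 47 + (2*A + A) = 47 + 3*A)
M(168) - b(-157) = -109/8 - (47 + 3*(-157)) = -109/8 - (47 - 471) = -109/8 - 1*(-424) = -109/8 + 424 = 3283/8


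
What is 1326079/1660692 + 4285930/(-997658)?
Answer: -2897318170289/828401329668 ≈ -3.4975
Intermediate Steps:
1326079/1660692 + 4285930/(-997658) = 1326079*(1/1660692) + 4285930*(-1/997658) = 1326079/1660692 - 2142965/498829 = -2897318170289/828401329668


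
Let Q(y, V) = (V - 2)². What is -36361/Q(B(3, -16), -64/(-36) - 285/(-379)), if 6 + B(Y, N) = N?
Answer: -32542874037/251173 ≈ -1.2956e+5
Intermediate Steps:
B(Y, N) = -6 + N
Q(y, V) = (-2 + V)²
-36361/Q(B(3, -16), -64/(-36) - 285/(-379)) = -36361/(-2 + (-64/(-36) - 285/(-379)))² = -36361/(-2 + (-64*(-1/36) - 285*(-1/379)))² = -36361/(-2 + (16/9 + 285/379))² = -36361/(-2 + 8629/3411)² = -36361/((1807/3411)²) = -36361/3265249/11634921 = -36361*11634921/3265249 = -32542874037/251173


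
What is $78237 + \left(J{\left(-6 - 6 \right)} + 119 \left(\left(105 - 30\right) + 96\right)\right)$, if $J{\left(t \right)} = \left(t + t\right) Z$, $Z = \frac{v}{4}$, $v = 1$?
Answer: $98580$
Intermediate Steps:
$Z = \frac{1}{4}$ ($Z = 1 \cdot \frac{1}{4} = \frac{1}{4} \approx 0.25$)
$J{\left(t \right)} = \frac{t}{2}$ ($J{\left(t \right)} = \left(t + t\right) \frac{1}{4} = 2 t \frac{1}{4} = \frac{t}{2}$)
$78237 + \left(J{\left(-6 - 6 \right)} + 119 \left(\left(105 - 30\right) + 96\right)\right) = 78237 + \left(\frac{-6 - 6}{2} + 119 \left(\left(105 - 30\right) + 96\right)\right) = 78237 + \left(\frac{1}{2} \left(-12\right) + 119 \left(\left(105 - 30\right) + 96\right)\right) = 78237 - \left(6 - 119 \left(75 + 96\right)\right) = 78237 + \left(-6 + 119 \cdot 171\right) = 78237 + \left(-6 + 20349\right) = 78237 + 20343 = 98580$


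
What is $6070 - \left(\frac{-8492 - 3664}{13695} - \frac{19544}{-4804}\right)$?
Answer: $\frac{33261731412}{5482565} \approx 6066.8$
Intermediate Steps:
$6070 - \left(\frac{-8492 - 3664}{13695} - \frac{19544}{-4804}\right) = 6070 - \left(\left(-8492 - 3664\right) \frac{1}{13695} - - \frac{4886}{1201}\right) = 6070 - \left(\left(-12156\right) \frac{1}{13695} + \frac{4886}{1201}\right) = 6070 - \left(- \frac{4052}{4565} + \frac{4886}{1201}\right) = 6070 - \frac{17438138}{5482565} = \frac{33261731412}{5482565}$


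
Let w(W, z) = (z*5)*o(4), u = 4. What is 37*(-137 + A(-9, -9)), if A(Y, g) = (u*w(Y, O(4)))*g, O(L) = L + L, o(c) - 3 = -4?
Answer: 48211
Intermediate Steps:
o(c) = -1 (o(c) = 3 - 4 = -1)
O(L) = 2*L
w(W, z) = -5*z (w(W, z) = (z*5)*(-1) = (5*z)*(-1) = -5*z)
A(Y, g) = -160*g (A(Y, g) = (4*(-10*4))*g = (4*(-5*8))*g = (4*(-40))*g = -160*g)
37*(-137 + A(-9, -9)) = 37*(-137 - 160*(-9)) = 37*(-137 + 1440) = 37*1303 = 48211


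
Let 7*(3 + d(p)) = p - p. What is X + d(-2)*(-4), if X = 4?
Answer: 16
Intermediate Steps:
d(p) = -3 (d(p) = -3 + (p - p)/7 = -3 + (⅐)*0 = -3 + 0 = -3)
X + d(-2)*(-4) = 4 - 3*(-4) = 4 + 12 = 16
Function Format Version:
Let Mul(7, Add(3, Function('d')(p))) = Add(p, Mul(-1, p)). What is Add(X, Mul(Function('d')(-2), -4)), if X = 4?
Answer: 16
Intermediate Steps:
Function('d')(p) = -3 (Function('d')(p) = Add(-3, Mul(Rational(1, 7), Add(p, Mul(-1, p)))) = Add(-3, Mul(Rational(1, 7), 0)) = Add(-3, 0) = -3)
Add(X, Mul(Function('d')(-2), -4)) = Add(4, Mul(-3, -4)) = Add(4, 12) = 16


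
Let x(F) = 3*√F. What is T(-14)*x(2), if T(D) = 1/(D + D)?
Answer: -3*√2/28 ≈ -0.15152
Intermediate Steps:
T(D) = 1/(2*D)
T(-14)*x(2) = ((½)/(-14))*(3*√2) = ((½)*(-1/14))*(3*√2) = -3*√2/28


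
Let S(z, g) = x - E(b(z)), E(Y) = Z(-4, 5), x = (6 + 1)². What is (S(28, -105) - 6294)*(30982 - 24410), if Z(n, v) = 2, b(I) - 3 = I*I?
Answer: -41055284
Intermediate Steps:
b(I) = 3 + I² (b(I) = 3 + I*I = 3 + I²)
x = 49 (x = 7² = 49)
E(Y) = 2
S(z, g) = 47 (S(z, g) = 49 - 1*2 = 49 - 2 = 47)
(S(28, -105) - 6294)*(30982 - 24410) = (47 - 6294)*(30982 - 24410) = -6247*6572 = -41055284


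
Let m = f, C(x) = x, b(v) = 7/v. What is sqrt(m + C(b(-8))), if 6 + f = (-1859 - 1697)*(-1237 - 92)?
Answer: sqrt(75614674)/4 ≈ 2173.9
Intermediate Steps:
f = 4725918 (f = -6 + (-1859 - 1697)*(-1237 - 92) = -6 - 3556*(-1329) = -6 + 4725924 = 4725918)
m = 4725918
sqrt(m + C(b(-8))) = sqrt(4725918 + 7/(-8)) = sqrt(4725918 + 7*(-1/8)) = sqrt(4725918 - 7/8) = sqrt(37807337/8) = sqrt(75614674)/4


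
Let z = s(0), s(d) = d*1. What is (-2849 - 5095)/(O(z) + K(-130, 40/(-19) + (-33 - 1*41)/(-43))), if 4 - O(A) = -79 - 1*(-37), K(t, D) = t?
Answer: 662/7 ≈ 94.571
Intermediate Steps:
s(d) = d
z = 0
O(A) = 46 (O(A) = 4 - (-79 - 1*(-37)) = 4 - (-79 + 37) = 4 - 1*(-42) = 4 + 42 = 46)
(-2849 - 5095)/(O(z) + K(-130, 40/(-19) + (-33 - 1*41)/(-43))) = (-2849 - 5095)/(46 - 130) = -7944/(-84) = -7944*(-1/84) = 662/7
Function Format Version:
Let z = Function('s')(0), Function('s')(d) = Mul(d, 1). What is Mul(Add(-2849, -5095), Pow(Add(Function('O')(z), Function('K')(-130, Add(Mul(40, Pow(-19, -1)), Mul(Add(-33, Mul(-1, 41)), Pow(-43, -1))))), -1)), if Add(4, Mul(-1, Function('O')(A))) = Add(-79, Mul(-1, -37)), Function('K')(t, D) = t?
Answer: Rational(662, 7) ≈ 94.571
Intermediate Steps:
Function('s')(d) = d
z = 0
Function('O')(A) = 46 (Function('O')(A) = Add(4, Mul(-1, Add(-79, Mul(-1, -37)))) = Add(4, Mul(-1, Add(-79, 37))) = Add(4, Mul(-1, -42)) = Add(4, 42) = 46)
Mul(Add(-2849, -5095), Pow(Add(Function('O')(z), Function('K')(-130, Add(Mul(40, Pow(-19, -1)), Mul(Add(-33, Mul(-1, 41)), Pow(-43, -1))))), -1)) = Mul(Add(-2849, -5095), Pow(Add(46, -130), -1)) = Mul(-7944, Pow(-84, -1)) = Mul(-7944, Rational(-1, 84)) = Rational(662, 7)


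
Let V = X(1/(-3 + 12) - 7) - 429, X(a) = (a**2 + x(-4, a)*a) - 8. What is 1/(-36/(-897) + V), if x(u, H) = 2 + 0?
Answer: -24219/9767059 ≈ -0.0024797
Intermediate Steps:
x(u, H) = 2
X(a) = -8 + a**2 + 2*a (X(a) = (a**2 + 2*a) - 8 = -8 + a**2 + 2*a)
V = -32669/81 (V = (-8 + (1/(-3 + 12) - 7)**2 + 2*(1/(-3 + 12) - 7)) - 429 = (-8 + (1/9 - 7)**2 + 2*(1/9 - 7)) - 429 = (-8 + (-62/9)**2 + 2*(-62/9)) - 429 = (-8 + 3844/81 - 124/9) - 429 = 2080/81 - 429 = -32669/81 ≈ -403.32)
1/(-36/(-897) + V) = 1/(-36/(-897) - 32669/81) = 1/(-36*(-1/897) - 32669/81) = 1/(12/299 - 32669/81) = 1/(-9767059/24219) = -24219/9767059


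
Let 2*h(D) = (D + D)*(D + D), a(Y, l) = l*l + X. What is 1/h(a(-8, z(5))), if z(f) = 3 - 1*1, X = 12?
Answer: 1/512 ≈ 0.0019531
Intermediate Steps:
z(f) = 2 (z(f) = 3 - 1 = 2)
a(Y, l) = 12 + l**2 (a(Y, l) = l*l + 12 = l**2 + 12 = 12 + l**2)
h(D) = 2*D**2 (h(D) = ((D + D)*(D + D))/2 = ((2*D)*(2*D))/2 = (4*D**2)/2 = 2*D**2)
1/h(a(-8, z(5))) = 1/(2*(12 + 2**2)**2) = 1/(2*(12 + 4)**2) = 1/(2*16**2) = 1/(2*256) = 1/512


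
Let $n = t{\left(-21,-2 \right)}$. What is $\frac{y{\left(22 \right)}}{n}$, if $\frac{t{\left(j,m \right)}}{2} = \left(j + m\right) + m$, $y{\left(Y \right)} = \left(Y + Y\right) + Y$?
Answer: $- \frac{33}{25} \approx -1.32$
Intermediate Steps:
$y{\left(Y \right)} = 3 Y$ ($y{\left(Y \right)} = 2 Y + Y = 3 Y$)
$t{\left(j,m \right)} = 2 j + 4 m$ ($t{\left(j,m \right)} = 2 \left(\left(j + m\right) + m\right) = 2 \left(j + 2 m\right) = 2 j + 4 m$)
$n = -50$ ($n = 2 \left(-21\right) + 4 \left(-2\right) = -42 - 8 = -50$)
$\frac{y{\left(22 \right)}}{n} = \frac{3 \cdot 22}{-50} = 66 \left(- \frac{1}{50}\right) = - \frac{33}{25}$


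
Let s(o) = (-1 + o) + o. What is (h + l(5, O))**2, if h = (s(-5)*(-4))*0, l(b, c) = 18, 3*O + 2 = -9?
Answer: 324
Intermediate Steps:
O = -11/3 (O = -2/3 + (1/3)*(-9) = -2/3 - 3 = -11/3 ≈ -3.6667)
s(o) = -1 + 2*o
h = 0 (h = ((-1 + 2*(-5))*(-4))*0 = ((-1 - 10)*(-4))*0 = -11*(-4)*0 = 44*0 = 0)
(h + l(5, O))**2 = (0 + 18)**2 = 18**2 = 324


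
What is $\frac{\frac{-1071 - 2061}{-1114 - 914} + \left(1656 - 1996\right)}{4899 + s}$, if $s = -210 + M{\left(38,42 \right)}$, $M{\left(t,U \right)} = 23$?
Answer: $- \frac{57199}{796328} \approx -0.071828$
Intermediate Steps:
$s = -187$ ($s = -210 + 23 = -187$)
$\frac{\frac{-1071 - 2061}{-1114 - 914} + \left(1656 - 1996\right)}{4899 + s} = \frac{\frac{-1071 - 2061}{-1114 - 914} + \left(1656 - 1996\right)}{4899 - 187} = \frac{- \frac{3132}{-2028} - 340}{4712} = \left(\left(-3132\right) \left(- \frac{1}{2028}\right) - 340\right) \frac{1}{4712} = \left(\frac{261}{169} - 340\right) \frac{1}{4712} = \left(- \frac{57199}{169}\right) \frac{1}{4712} = - \frac{57199}{796328}$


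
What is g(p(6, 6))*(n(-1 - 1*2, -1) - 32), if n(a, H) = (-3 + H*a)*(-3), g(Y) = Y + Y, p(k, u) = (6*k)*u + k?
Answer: -14208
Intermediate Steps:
p(k, u) = k + 6*k*u (p(k, u) = 6*k*u + k = k + 6*k*u)
g(Y) = 2*Y
n(a, H) = 9 - 3*H*a
g(p(6, 6))*(n(-1 - 1*2, -1) - 32) = (2*(6*(1 + 6*6)))*((9 - 3*(-1)*(-1 - 1*2)) - 32) = (2*(6*(1 + 36)))*((9 - 3*(-1)*(-1 - 2)) - 32) = (2*(6*37))*((9 - 3*(-1)*(-3)) - 32) = (2*222)*((9 - 9) - 32) = 444*(0 - 32) = 444*(-32) = -14208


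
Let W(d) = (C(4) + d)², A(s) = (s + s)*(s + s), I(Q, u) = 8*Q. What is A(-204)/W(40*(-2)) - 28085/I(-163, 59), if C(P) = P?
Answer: 23705501/470744 ≈ 50.358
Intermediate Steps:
A(s) = 4*s² (A(s) = (2*s)*(2*s) = 4*s²)
W(d) = (4 + d)²
A(-204)/W(40*(-2)) - 28085/I(-163, 59) = (4*(-204)²)/((4 + 40*(-2))²) - 28085/(8*(-163)) = (4*41616)/((4 - 80)²) - 28085/(-1304) = 166464/((-76)²) - 28085*(-1/1304) = 166464/5776 + 28085/1304 = 166464*(1/5776) + 28085/1304 = 10404/361 + 28085/1304 = 23705501/470744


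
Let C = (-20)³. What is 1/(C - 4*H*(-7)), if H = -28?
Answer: -1/8784 ≈ -0.00011384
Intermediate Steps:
C = -8000
1/(C - 4*H*(-7)) = 1/(-8000 - 4*(-28)*(-7)) = 1/(-8000 + 112*(-7)) = 1/(-8000 - 784) = 1/(-8784) = -1/8784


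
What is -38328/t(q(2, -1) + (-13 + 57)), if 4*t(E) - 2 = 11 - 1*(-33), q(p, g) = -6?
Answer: -76656/23 ≈ -3332.9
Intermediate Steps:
t(E) = 23/2 (t(E) = ½ + (11 - 1*(-33))/4 = ½ + (11 + 33)/4 = ½ + (¼)*44 = ½ + 11 = 23/2)
-38328/t(q(2, -1) + (-13 + 57)) = -38328/23/2 = -38328*2/23 = -76656/23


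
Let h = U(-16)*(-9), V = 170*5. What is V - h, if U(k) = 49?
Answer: 1291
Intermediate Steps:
V = 850
h = -441 (h = 49*(-9) = -441)
V - h = 850 - 1*(-441) = 850 + 441 = 1291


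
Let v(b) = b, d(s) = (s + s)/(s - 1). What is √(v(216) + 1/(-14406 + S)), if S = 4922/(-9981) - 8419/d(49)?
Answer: 3*√123193060201097681723/2265622532 ≈ 14.697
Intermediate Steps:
d(s) = 2*s/(-1 + s) (d(s) = (2*s)/(-1 + s) = 2*s/(-1 + s))
S = -2016962114/489069 (S = 4922/(-9981) - 8419/(2*49/(-1 + 49)) = 4922*(-1/9981) - 8419/(2*49/48) = -4922/9981 - 8419/(2*49*(1/48)) = -4922/9981 - 8419/49/24 = -4922/9981 - 8419*24/49 = -4922/9981 - 202056/49 = -2016962114/489069 ≈ -4124.1)
√(v(216) + 1/(-14406 + S)) = √(216 + 1/(-14406 - 2016962114/489069)) = √(216 + 1/(-9062490128/489069)) = √(216 - 489069/9062490128) = √(1957497378579/9062490128) = 3*√123193060201097681723/2265622532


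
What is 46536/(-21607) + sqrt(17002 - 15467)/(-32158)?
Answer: -46536/21607 - sqrt(1535)/32158 ≈ -2.1550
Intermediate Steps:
46536/(-21607) + sqrt(17002 - 15467)/(-32158) = 46536*(-1/21607) + sqrt(1535)*(-1/32158) = -46536/21607 - sqrt(1535)/32158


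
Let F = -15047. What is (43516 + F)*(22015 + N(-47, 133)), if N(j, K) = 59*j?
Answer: 547800498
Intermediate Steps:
(43516 + F)*(22015 + N(-47, 133)) = (43516 - 15047)*(22015 + 59*(-47)) = 28469*(22015 - 2773) = 28469*19242 = 547800498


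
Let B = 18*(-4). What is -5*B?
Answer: 360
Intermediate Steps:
B = -72
-5*B = -5*(-72) = 360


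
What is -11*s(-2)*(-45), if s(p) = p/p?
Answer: 495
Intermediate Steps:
s(p) = 1
-11*s(-2)*(-45) = -11*1*(-45) = -11*(-45) = 495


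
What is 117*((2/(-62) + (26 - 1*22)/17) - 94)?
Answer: -5783427/527 ≈ -10974.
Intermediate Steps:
117*((2/(-62) + (26 - 1*22)/17) - 94) = 117*((2*(-1/62) + (26 - 22)*(1/17)) - 94) = 117*((-1/31 + 4*(1/17)) - 94) = 117*((-1/31 + 4/17) - 94) = 117*(107/527 - 94) = 117*(-49431/527) = -5783427/527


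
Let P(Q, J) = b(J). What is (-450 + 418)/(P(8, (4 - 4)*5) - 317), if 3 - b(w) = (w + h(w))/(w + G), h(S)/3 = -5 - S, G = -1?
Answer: 32/329 ≈ 0.097264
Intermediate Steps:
h(S) = -15 - 3*S (h(S) = 3*(-5 - S) = -15 - 3*S)
b(w) = 3 - (-15 - 2*w)/(-1 + w) (b(w) = 3 - (w + (-15 - 3*w))/(w - 1) = 3 - (-15 - 2*w)/(-1 + w))
P(Q, J) = (12 + 5*J)/(-1 + J)
(-450 + 418)/(P(8, (4 - 4)*5) - 317) = (-450 + 418)/((12 + 5*((4 - 4)*5))/(-1 + (4 - 4)*5) - 317) = -32/((12 + 5*(0*5))/(-1 + 0*5) - 317) = -32/((12 + 5*0)/(-1 + 0) - 317) = -32/((12 + 0)/(-1) - 317) = -32/(-1*12 - 317) = -32/(-12 - 317) = -32/(-329) = -32*(-1/329) = 32/329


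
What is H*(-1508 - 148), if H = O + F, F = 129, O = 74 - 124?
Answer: -130824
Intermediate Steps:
O = -50
H = 79 (H = -50 + 129 = 79)
H*(-1508 - 148) = 79*(-1508 - 148) = 79*(-1656) = -130824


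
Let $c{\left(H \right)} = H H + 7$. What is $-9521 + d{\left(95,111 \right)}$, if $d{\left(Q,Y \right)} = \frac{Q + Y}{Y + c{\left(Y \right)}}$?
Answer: $- \frac{118431513}{12439} \approx -9521.0$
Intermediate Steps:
$c{\left(H \right)} = 7 + H^{2}$ ($c{\left(H \right)} = H^{2} + 7 = 7 + H^{2}$)
$d{\left(Q,Y \right)} = \frac{Q + Y}{7 + Y + Y^{2}}$ ($d{\left(Q,Y \right)} = \frac{Q + Y}{Y + \left(7 + Y^{2}\right)} = \frac{Q + Y}{7 + Y + Y^{2}}$)
$-9521 + d{\left(95,111 \right)} = -9521 + \frac{95 + 111}{7 + 111 + 111^{2}} = -9521 + \frac{1}{7 + 111 + 12321} \cdot 206 = -9521 + \frac{1}{12439} \cdot 206 = -9521 + \frac{206}{12439} = - \frac{118431513}{12439}$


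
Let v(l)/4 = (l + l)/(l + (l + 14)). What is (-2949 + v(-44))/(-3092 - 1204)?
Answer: 108937/158952 ≈ 0.68535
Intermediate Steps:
v(l) = 8*l/(14 + 2*l) (v(l) = 4*((l + l)/(l + (l + 14))) = 4*((2*l)/(l + (14 + l))) = 4*((2*l)/(14 + 2*l)) = 4*(2*l/(14 + 2*l)) = 8*l/(14 + 2*l))
(-2949 + v(-44))/(-3092 - 1204) = (-2949 + 4*(-44)/(7 - 44))/(-3092 - 1204) = (-2949 + 4*(-44)/(-37))/(-4296) = (-2949 + 4*(-44)*(-1/37))*(-1/4296) = (-2949 + 176/37)*(-1/4296) = -108937/37*(-1/4296) = 108937/158952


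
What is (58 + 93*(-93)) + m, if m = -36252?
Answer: -44843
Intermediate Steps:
(58 + 93*(-93)) + m = (58 + 93*(-93)) - 36252 = (58 - 8649) - 36252 = -8591 - 36252 = -44843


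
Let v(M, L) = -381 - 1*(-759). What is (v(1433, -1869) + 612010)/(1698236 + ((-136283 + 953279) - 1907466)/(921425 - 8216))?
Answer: 13315196026/36924840687 ≈ 0.36060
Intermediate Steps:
v(M, L) = 378 (v(M, L) = -381 + 759 = 378)
(v(1433, -1869) + 612010)/(1698236 + ((-136283 + 953279) - 1907466)/(921425 - 8216)) = (378 + 612010)/(1698236 + ((-136283 + 953279) - 1907466)/(921425 - 8216)) = 612388/(1698236 + (816996 - 1907466)/913209) = 612388/(1698236 - 1090470*1/913209) = 612388/(1698236 - 363490/304403) = 612388/(516947769618/304403) = 612388*(304403/516947769618) = 13315196026/36924840687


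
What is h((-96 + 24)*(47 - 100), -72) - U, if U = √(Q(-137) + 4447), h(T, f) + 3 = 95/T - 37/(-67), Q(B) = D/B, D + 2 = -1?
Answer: -619459/255672 - √83466154/137 ≈ -69.109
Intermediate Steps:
D = -3 (D = -2 - 1 = -3)
Q(B) = -3/B
h(T, f) = -164/67 + 95/T (h(T, f) = -3 + (95/T - 37/(-67)) = -3 + (95/T - 37*(-1/67)) = -3 + (95/T + 37/67) = -3 + (37/67 + 95/T) = -164/67 + 95/T)
U = √83466154/137 (U = √(-3/(-137) + 4447) = √(-3*(-1/137) + 4447) = √(3/137 + 4447) = √(609242/137) = √83466154/137 ≈ 66.686)
h((-96 + 24)*(47 - 100), -72) - U = (-164/67 + 95/(((-96 + 24)*(47 - 100)))) - √83466154/137 = (-164/67 + 95/((-72*(-53)))) - √83466154/137 = (-164/67 + 95/3816) - √83466154/137 = -619459/255672 - √83466154/137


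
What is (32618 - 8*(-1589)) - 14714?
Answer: 30616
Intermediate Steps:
(32618 - 8*(-1589)) - 14714 = (32618 + 12712) - 14714 = 45330 - 14714 = 30616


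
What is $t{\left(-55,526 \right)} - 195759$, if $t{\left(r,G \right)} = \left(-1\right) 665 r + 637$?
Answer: $-158547$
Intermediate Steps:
$t{\left(r,G \right)} = 637 - 665 r$ ($t{\left(r,G \right)} = - 665 r + 637 = 637 - 665 r$)
$t{\left(-55,526 \right)} - 195759 = \left(637 - -36575\right) - 195759 = \left(637 + 36575\right) - 195759 = 37212 - 195759 = -158547$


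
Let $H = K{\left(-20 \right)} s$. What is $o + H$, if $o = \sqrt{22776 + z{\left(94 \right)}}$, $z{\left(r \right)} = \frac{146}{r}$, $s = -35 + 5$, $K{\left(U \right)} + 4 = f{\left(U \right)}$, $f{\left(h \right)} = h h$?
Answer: $-11880 + \frac{\sqrt{50315615}}{47} \approx -11729.0$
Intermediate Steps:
$f{\left(h \right)} = h^{2}$
$K{\left(U \right)} = -4 + U^{2}$
$s = -30$
$H = -11880$ ($H = \left(-4 + \left(-20\right)^{2}\right) \left(-30\right) = \left(-4 + 400\right) \left(-30\right) = 396 \left(-30\right) = -11880$)
$o = \frac{\sqrt{50315615}}{47}$ ($o = \sqrt{22776 + \frac{146}{94}} = \sqrt{22776 + 146 \cdot \frac{1}{94}} = \sqrt{22776 + \frac{73}{47}} = \sqrt{\frac{1070545}{47}} = \frac{\sqrt{50315615}}{47} \approx 150.92$)
$o + H = \frac{\sqrt{50315615}}{47} - 11880 = -11880 + \frac{\sqrt{50315615}}{47}$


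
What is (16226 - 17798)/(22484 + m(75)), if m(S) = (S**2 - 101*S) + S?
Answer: -1572/20609 ≈ -0.076277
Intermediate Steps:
m(S) = S**2 - 100*S
(16226 - 17798)/(22484 + m(75)) = (16226 - 17798)/(22484 + 75*(-100 + 75)) = -1572/(22484 + 75*(-25)) = -1572/(22484 - 1875) = -1572/20609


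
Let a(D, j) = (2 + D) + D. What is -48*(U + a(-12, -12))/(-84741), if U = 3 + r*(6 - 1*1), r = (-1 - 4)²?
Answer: 1696/28247 ≈ 0.060042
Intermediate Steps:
r = 25 (r = (-5)² = 25)
a(D, j) = 2 + 2*D
U = 128 (U = 3 + 25*(6 - 1*1) = 3 + 25*(6 - 1) = 3 + 25*5 = 3 + 125 = 128)
-48*(U + a(-12, -12))/(-84741) = -48*(128 + (2 + 2*(-12)))/(-84741) = -48*(128 + (2 - 24))*(-1/84741) = -48*(128 - 22)*(-1/84741) = -48*106*(-1/84741) = -5088*(-1/84741) = 1696/28247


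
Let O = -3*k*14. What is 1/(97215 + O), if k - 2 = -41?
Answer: 1/98853 ≈ 1.0116e-5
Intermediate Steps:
k = -39 (k = 2 - 41 = -39)
O = 1638 (O = -3*(-39)*14 = 117*14 = 1638)
1/(97215 + O) = 1/(97215 + 1638) = 1/98853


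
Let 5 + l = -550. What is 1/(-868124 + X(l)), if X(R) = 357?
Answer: -1/867767 ≈ -1.1524e-6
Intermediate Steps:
l = -555 (l = -5 - 550 = -555)
1/(-868124 + X(l)) = 1/(-868124 + 357) = 1/(-867767) = -1/867767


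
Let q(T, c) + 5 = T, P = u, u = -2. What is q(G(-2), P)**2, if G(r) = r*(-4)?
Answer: 9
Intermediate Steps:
G(r) = -4*r
P = -2
q(T, c) = -5 + T
q(G(-2), P)**2 = (-5 - 4*(-2))**2 = (-5 + 8)**2 = 3**2 = 9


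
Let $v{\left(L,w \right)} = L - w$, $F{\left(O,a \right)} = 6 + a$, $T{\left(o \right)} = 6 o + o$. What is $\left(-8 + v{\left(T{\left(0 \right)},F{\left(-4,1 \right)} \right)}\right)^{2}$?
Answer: $225$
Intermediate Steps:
$T{\left(o \right)} = 7 o$
$\left(-8 + v{\left(T{\left(0 \right)},F{\left(-4,1 \right)} \right)}\right)^{2} = \left(-8 + \left(7 \cdot 0 - \left(6 + 1\right)\right)\right)^{2} = \left(-8 + \left(0 - 7\right)\right)^{2} = \left(-8 - 7\right)^{2} = \left(-15\right)^{2} = 225$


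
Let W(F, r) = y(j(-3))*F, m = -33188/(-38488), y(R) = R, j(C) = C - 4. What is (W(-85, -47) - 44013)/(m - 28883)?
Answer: 417767996/277903929 ≈ 1.5033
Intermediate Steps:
j(C) = -4 + C
m = 8297/9622 (m = -33188*(-1/38488) = 8297/9622 ≈ 0.86230)
W(F, r) = -7*F (W(F, r) = (-4 - 3)*F = -7*F)
(W(-85, -47) - 44013)/(m - 28883) = (-7*(-85) - 44013)/(8297/9622 - 28883) = (595 - 44013)/(-277903929/9622) = -43418*(-9622/277903929) = 417767996/277903929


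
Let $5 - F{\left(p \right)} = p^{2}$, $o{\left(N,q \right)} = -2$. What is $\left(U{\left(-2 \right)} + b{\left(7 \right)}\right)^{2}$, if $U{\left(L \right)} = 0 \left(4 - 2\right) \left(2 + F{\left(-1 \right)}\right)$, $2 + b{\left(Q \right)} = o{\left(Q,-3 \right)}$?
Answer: $16$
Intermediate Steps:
$b{\left(Q \right)} = -4$ ($b{\left(Q \right)} = -2 - 2 = -4$)
$F{\left(p \right)} = 5 - p^{2}$
$U{\left(L \right)} = 0$ ($U{\left(L \right)} = 0 \left(4 - 2\right) \left(2 + \left(5 - \left(-1\right)^{2}\right)\right) = 0 \cdot 2 \left(2 + \left(5 - 1\right)\right) = 0 \left(2 + \left(5 - 1\right)\right) = 0 \left(2 + 4\right) = 0 \cdot 6 = 0$)
$\left(U{\left(-2 \right)} + b{\left(7 \right)}\right)^{2} = \left(0 - 4\right)^{2} = \left(-4\right)^{2} = 16$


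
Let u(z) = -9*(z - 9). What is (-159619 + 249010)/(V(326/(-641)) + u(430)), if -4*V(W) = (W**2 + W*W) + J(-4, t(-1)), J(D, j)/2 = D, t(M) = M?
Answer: -12243021157/518686495 ≈ -23.604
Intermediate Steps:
J(D, j) = 2*D
V(W) = 2 - W**2/2 (V(W) = -((W**2 + W*W) + 2*(-4))/4 = -((W**2 + W**2) - 8)/4 = -(2*W**2 - 8)/4 = -(-8 + 2*W**2)/4 = 2 - W**2/2)
u(z) = 81 - 9*z (u(z) = -9*(-9 + z) = 81 - 9*z)
(-159619 + 249010)/(V(326/(-641)) + u(430)) = (-159619 + 249010)/((2 - (326/(-641))**2/2) + (81 - 9*430)) = 89391/((2 - (326*(-1/641))**2/2) + (81 - 3870)) = 89391/((2 - (-326/641)**2/2) - 3789) = 89391/((2 - 1/2*106276/410881) - 3789) = 89391/((2 - 53138/410881) - 3789) = 89391/(768624/410881 - 3789) = 89391/(-1556059485/410881) = 89391*(-410881/1556059485) = -12243021157/518686495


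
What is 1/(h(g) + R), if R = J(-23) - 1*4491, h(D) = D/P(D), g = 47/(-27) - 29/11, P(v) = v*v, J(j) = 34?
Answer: -1300/5794397 ≈ -0.00022435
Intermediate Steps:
P(v) = v²
g = -1300/297 (g = 47*(-1/27) - 29*1/11 = -47/27 - 29/11 = -1300/297 ≈ -4.3771)
h(D) = 1/D (h(D) = D/(D²) = D/D² = 1/D)
R = -4457 (R = 34 - 1*4491 = 34 - 4491 = -4457)
1/(h(g) + R) = 1/(1/(-1300/297) - 4457) = 1/(-297/1300 - 4457) = 1/(-5794397/1300) = -1300/5794397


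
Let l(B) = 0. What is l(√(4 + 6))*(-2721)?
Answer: 0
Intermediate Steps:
l(√(4 + 6))*(-2721) = 0*(-2721) = 0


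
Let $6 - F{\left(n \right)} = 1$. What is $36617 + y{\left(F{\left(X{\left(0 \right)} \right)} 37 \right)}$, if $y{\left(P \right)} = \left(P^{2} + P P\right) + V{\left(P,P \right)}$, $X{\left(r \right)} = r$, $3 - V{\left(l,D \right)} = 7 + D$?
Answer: $104878$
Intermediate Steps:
$V{\left(l,D \right)} = -4 - D$ ($V{\left(l,D \right)} = 3 - \left(7 + D\right) = -4 - D$)
$F{\left(n \right)} = 5$ ($F{\left(n \right)} = 6 - 1 = 5$)
$y{\left(P \right)} = -4 - P + 2 P^{2}$ ($y{\left(P \right)} = \left(P^{2} + P P\right) - \left(4 + P\right) = \left(P^{2} + P^{2}\right) - \left(4 + P\right) = 2 P^{2} - \left(4 + P\right) = -4 - P + 2 P^{2}$)
$36617 + y{\left(F{\left(X{\left(0 \right)} \right)} 37 \right)} = 36617 - \left(4 - 68450 + 185\right) = 36617 - \left(189 - 68450\right) = 36617 - -68261 = 36617 + 68261 = 104878$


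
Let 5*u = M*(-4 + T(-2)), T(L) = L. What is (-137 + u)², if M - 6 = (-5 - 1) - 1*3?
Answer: 444889/25 ≈ 17796.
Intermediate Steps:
M = -3 (M = 6 + ((-5 - 1) - 1*3) = 6 + (-6 - 3) = 6 - 9 = -3)
u = 18/5 (u = (-3*(-4 - 2))/5 = (-3*(-6))/5 = (⅕)*18 = 18/5 ≈ 3.6000)
(-137 + u)² = (-137 + 18/5)² = (-667/5)² = 444889/25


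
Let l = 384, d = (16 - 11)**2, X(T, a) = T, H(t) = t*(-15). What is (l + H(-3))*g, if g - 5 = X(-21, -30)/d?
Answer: 44616/25 ≈ 1784.6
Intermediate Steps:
H(t) = -15*t
d = 25 (d = 5**2 = 25)
g = 104/25 (g = 5 - 21/25 = 104/25 ≈ 4.1600)
(l + H(-3))*g = (384 - 15*(-3))*(104/25) = (384 + 45)*(104/25) = 429*(104/25) = 44616/25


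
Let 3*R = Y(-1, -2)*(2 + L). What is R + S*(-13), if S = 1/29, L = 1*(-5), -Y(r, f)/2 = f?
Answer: -129/29 ≈ -4.4483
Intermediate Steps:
Y(r, f) = -2*f
L = -5
R = -4 (R = ((-2*(-2))*(2 - 5))/3 = (4*(-3))/3 = (1/3)*(-12) = -4)
S = 1/29 ≈ 0.034483
R + S*(-13) = -4 + (1/29)*(-13) = -4 - 13/29 = -129/29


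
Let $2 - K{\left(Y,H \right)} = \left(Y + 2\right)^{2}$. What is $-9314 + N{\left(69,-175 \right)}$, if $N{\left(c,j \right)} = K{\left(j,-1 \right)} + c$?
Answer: $-39172$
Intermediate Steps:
$K{\left(Y,H \right)} = 2 - \left(2 + Y\right)^{2}$ ($K{\left(Y,H \right)} = 2 - \left(Y + 2\right)^{2} = 2 - \left(2 + Y\right)^{2}$)
$N{\left(c,j \right)} = 2 + c - \left(2 + j\right)^{2}$ ($N{\left(c,j \right)} = \left(2 - \left(2 + j\right)^{2}\right) + c = 2 + c - \left(2 + j\right)^{2}$)
$-9314 + N{\left(69,-175 \right)} = -9314 + \left(2 + 69 - \left(2 - 175\right)^{2}\right) = -9314 + \left(2 + 69 - \left(-173\right)^{2}\right) = -9314 + \left(2 + 69 - 29929\right) = -9314 - 29858 = -39172$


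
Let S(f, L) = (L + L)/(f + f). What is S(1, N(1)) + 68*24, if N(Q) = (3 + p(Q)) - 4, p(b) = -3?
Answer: 1628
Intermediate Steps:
N(Q) = -4 (N(Q) = (3 - 3) - 4 = 0 - 4 = -4)
S(f, L) = L/f (S(f, L) = (2*L)/((2*f)) = (2*L)*(1/(2*f)) = L/f)
S(1, N(1)) + 68*24 = -4/1 + 68*24 = -4*1 + 1632 = -4 + 1632 = 1628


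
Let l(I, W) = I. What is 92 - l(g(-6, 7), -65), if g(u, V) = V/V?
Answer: 91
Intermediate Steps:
g(u, V) = 1
92 - l(g(-6, 7), -65) = 92 - 1*1 = 92 - 1 = 91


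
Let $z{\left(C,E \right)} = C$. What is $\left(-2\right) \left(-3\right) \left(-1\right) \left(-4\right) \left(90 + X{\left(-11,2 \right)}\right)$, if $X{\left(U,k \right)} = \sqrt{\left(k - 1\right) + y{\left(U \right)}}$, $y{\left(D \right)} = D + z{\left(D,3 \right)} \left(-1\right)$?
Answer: $2184$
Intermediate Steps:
$y{\left(D \right)} = 0$ ($y{\left(D \right)} = D + D \left(-1\right) = D - D = 0$)
$X{\left(U,k \right)} = \sqrt{-1 + k}$ ($X{\left(U,k \right)} = \sqrt{\left(k - 1\right) + 0} = \sqrt{\left(-1 + k\right) + 0} = \sqrt{-1 + k}$)
$\left(-2\right) \left(-3\right) \left(-1\right) \left(-4\right) \left(90 + X{\left(-11,2 \right)}\right) = \left(-2\right) \left(-3\right) \left(-1\right) \left(-4\right) \left(90 + \sqrt{-1 + 2}\right) = 6 \left(-1\right) \left(-4\right) \left(90 + \sqrt{1}\right) = \left(-6\right) \left(-4\right) \left(90 + 1\right) = 24 \cdot 91 = 2184$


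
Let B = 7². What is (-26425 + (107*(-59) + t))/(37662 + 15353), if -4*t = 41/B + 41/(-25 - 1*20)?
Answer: -72187249/116898075 ≈ -0.61752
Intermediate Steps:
B = 49
t = 41/2205 (t = -(41/49 + 41/(-25 - 1*20))/4 = -(41*(1/49) + 41/(-25 - 20))/4 = -(41/49 + 41/(-45))/4 = -(41/49 + 41*(-1/45))/4 = -(41/49 - 41/45)/4 = -¼*(-164/2205) = 41/2205 ≈ 0.018594)
(-26425 + (107*(-59) + t))/(37662 + 15353) = (-26425 + (107*(-59) + 41/2205))/(37662 + 15353) = (-26425 + (-6313 + 41/2205))/53015 = (-26425 - 13920124/2205)*(1/53015) = -72187249/2205*1/53015 = -72187249/116898075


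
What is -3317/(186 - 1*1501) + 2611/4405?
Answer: 721794/231703 ≈ 3.1152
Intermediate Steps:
-3317/(186 - 1*1501) + 2611/4405 = -3317/(186 - 1501) + 2611*(1/4405) = -3317/(-1315) + 2611/4405 = -3317*(-1/1315) + 2611/4405 = 3317/1315 + 2611/4405 = 721794/231703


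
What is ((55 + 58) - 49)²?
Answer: 4096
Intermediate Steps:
((55 + 58) - 49)² = (113 - 49)² = 64² = 4096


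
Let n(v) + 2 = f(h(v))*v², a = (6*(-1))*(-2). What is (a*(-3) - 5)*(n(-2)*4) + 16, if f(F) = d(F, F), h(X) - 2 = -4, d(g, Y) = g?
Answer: 1656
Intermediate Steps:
h(X) = -2 (h(X) = 2 - 4 = -2)
f(F) = F
a = 12 (a = -6*(-2) = 12)
n(v) = -2 - 2*v²
(a*(-3) - 5)*(n(-2)*4) + 16 = (12*(-3) - 5)*((-2 - 2*(-2)²)*4) + 16 = (-36 - 5)*((-2 - 2*4)*4) + 16 = -41*(-2 - 8)*4 + 16 = -(-410)*4 + 16 = -41*(-40) + 16 = 1640 + 16 = 1656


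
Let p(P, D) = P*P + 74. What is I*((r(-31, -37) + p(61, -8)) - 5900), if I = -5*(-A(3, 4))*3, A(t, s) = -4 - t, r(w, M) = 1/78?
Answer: 5746615/26 ≈ 2.2102e+5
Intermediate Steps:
r(w, M) = 1/78
p(P, D) = 74 + P² (p(P, D) = P² + 74 = 74 + P²)
I = -105 (I = -5*(-(-4 - 1*3))*3 = -5*(-(-4 - 3))*3 = -5*(-1*(-7))*3 = -35*3 = -5*21 = -105)
I*((r(-31, -37) + p(61, -8)) - 5900) = -105*((1/78 + (74 + 61²)) - 5900) = -105*((1/78 + (74 + 3721)) - 5900) = -105*((1/78 + 3795) - 5900) = -105*(296011/78 - 5900) = -105*(-164189/78) = 5746615/26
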